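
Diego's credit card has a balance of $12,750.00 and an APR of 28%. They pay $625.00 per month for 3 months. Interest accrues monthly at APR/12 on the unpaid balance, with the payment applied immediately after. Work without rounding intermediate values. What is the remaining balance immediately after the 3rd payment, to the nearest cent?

$11,744.40

Monthly rate r = 28%/12 = 2.33333% = 0.0233333.
Each month: B ← B·(1+r) − $625.00.
Month 1: interest $297.50; balance after payment $12,422.50.
Month 2: interest $289.86; balance after payment $12,087.36.
Month 3: interest $282.04; balance after payment $11,744.40.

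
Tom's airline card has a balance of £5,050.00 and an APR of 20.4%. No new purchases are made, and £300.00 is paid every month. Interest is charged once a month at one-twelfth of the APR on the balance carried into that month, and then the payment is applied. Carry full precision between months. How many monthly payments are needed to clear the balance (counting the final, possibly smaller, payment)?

20 months

Monthly rate r = 20.4%/12 = 1.7% = 0.017.
Recurrence: B ← B·(1+r) − £300.00.
Month 1: interest £85.85; balance after payment £4,835.85.
Month 2: interest £82.21; balance after payment £4,618.06.
Closed form: n = −ln(1 − rB₀/P)/ln(1+r) = −ln(0.71383)/ln(1.017) ≈ 19.998, so the balance reaches zero during payment 20.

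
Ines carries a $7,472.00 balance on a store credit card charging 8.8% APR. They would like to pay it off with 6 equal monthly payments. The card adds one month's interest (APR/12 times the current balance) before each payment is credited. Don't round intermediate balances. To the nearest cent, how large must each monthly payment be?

$1,277.49

Monthly rate r = 8.8%/12 = 0.733333% = 0.00733333.
Level-payment amortization: P = B₀·r / (1 − (1+r)^(−n)) = 7472.00·0.00733333 / (1 − 1.00733^(−6)).
Denominator 1 − (1+r)^(−6) = 0.0428923923.
P = 54.7947 / 0.0428923923 ≈ 1277.49.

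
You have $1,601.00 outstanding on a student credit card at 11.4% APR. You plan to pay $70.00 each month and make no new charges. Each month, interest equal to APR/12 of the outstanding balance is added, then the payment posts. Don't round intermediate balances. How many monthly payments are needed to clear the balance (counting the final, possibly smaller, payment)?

26 payments

Monthly rate r = 11.4%/12 = 0.95% = 0.0095.
Recurrence: B ← B·(1+r) − $70.00.
Month 1: interest $15.21; balance after payment $1,546.21.
Month 2: interest $14.69; balance after payment $1,490.90.
Closed form: n = −ln(1 − rB₀/P)/ln(1+r) = −ln(0.78272)/ln(1.0095) ≈ 25.909, so the balance reaches zero during payment 26.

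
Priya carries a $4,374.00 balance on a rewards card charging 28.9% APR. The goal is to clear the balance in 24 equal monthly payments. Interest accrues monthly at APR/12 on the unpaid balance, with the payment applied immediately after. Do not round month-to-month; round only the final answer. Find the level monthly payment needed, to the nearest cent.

Monthly rate r = 28.9%/12 = 2.40833% = 0.0240833.
Level-payment amortization: P = B₀·r / (1 − (1+r)^(−n)) = 4374.00·0.0240833 / (1 − 1.02408^(−24)).
Denominator 1 − (1+r)^(−24) = 0.435124363.
P = 105.34 / 0.435124363 ≈ 242.09.

$242.09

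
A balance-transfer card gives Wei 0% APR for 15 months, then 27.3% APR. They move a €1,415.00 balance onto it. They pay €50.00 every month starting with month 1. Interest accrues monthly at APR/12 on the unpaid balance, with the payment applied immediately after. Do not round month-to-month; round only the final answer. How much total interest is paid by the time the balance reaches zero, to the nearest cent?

Promo months 1–15 at r₀ = 0%/12 = 0; months 16+ at r₁ = 27.3%/12 = 0.02275.
After month 15 (no interest yet): B = €1,415.00 − 15·€50.00 = €665.00.
Then at r₁ with €50.00/mo: n₂ = −ln(1 − r₁·B/P)/ln(1+r₁) ≈ 16.02 → 17 more payments.
Total paid = 31·€50.00 + €0.99 = €1,550.99; interest = €1,550.99 − €1,415.00 = €135.99.

€135.99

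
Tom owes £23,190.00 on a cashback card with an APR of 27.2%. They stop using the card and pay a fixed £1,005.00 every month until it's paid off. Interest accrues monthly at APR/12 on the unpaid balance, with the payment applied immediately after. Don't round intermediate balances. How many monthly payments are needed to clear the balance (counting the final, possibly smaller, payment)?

Monthly rate r = 27.2%/12 = 2.26667% = 0.0226667.
Recurrence: B ← B·(1+r) − £1,005.00.
Month 1: interest £525.64; balance after payment £22,710.64.
Month 2: interest £514.77; balance after payment £22,220.41.
Closed form: n = −ln(1 − rB₀/P)/ln(1+r) = −ln(0.47698)/ln(1.02267) ≈ 33.029, so the balance reaches zero during payment 34.

34 months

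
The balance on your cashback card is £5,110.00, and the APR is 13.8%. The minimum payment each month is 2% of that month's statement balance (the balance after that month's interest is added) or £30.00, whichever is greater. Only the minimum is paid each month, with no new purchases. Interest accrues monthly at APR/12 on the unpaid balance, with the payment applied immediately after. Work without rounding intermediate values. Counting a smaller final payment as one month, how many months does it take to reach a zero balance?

Monthly rate r = 13.8%/12 = 1.15% = 0.0115.
While 2% of the post-interest balance exceeds £30.00, each month B ← (B·(1+r))·(1 − 0.02), i.e. B shrinks by the factor (1+r)·0.98 = 0.99127.
This holds for months 1–142. Entering month 143 the balance is £1,471.23; 2% of the post-interest balance is now below £30.00, so the flat £30.00 minimum applies from here.
From month 143 a fixed £30.00 at rate r clears £1,471.23 in 73 more payments. Total: 142 + 73 = 215 months.

215 months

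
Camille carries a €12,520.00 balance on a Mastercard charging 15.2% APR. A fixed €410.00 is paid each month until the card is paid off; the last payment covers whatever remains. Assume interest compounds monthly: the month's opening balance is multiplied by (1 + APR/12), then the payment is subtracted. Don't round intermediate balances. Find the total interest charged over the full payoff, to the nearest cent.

€3,410.43

Monthly rate r = 15.2%/12 = 1.26667% = 0.0126667.
Payoff takes n = ⌈−ln(1 − rB₀/P)/ln(1+r)⌉ = ⌈38.854⌉ = 39 payments; the last is €350.43.
Total paid = 38·€410.00 + €350.43 = €15,930.43.
Total interest = total paid − principal = €15,930.43 − €12,520.00 = €3,410.43.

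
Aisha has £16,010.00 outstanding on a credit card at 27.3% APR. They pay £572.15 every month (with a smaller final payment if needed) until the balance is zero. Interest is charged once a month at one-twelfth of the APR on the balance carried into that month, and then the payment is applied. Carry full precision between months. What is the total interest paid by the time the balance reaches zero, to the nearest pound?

£9,736

Monthly rate r = 27.3%/12 = 2.275% = 0.02275.
Payoff takes n = ⌈−ln(1 − rB₀/P)/ln(1+r)⌉ = ⌈44.998⌉ = 45 payments; the last is £571.08.
Total paid = 44·£572.15 + £571.08 = £25,745.68.
Total interest = total paid − principal = £25,745.68 − £16,010.00 = £9,735.68.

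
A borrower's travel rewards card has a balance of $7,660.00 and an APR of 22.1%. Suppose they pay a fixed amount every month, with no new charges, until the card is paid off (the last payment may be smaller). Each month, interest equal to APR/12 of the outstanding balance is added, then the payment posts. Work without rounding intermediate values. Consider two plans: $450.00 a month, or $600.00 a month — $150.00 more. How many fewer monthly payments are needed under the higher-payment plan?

Monthly rate r = 22.1%/12 = 1.84167% = 0.0184167.
At $450.00/mo: n = ⌈−ln(1 − rB₀/P)/ln(1+r)⌉ = 21 payments (last $276.06); total interest = total paid − $7,660.00 = $1,616.06.
At $600.00/mo: 15 payments (last $413.72); total interest $1,153.72.
Payments saved = 21 − 15 = 6.

6 fewer payments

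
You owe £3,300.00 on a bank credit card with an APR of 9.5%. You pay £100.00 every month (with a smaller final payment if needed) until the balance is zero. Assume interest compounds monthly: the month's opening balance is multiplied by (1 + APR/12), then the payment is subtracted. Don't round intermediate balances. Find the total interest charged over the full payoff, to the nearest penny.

£540.00

Monthly rate r = 9.5%/12 = 0.791667% = 0.00791667.
Payoff takes n = ⌈−ln(1 − rB₀/P)/ln(1+r)⌉ = ⌈38.399⌉ = 39 payments; the last is £40.00.
Total paid = 38·£100.00 + £40.00 = £3,840.00.
Total interest = total paid − principal = £3,840.00 − £3,300.00 = £540.00.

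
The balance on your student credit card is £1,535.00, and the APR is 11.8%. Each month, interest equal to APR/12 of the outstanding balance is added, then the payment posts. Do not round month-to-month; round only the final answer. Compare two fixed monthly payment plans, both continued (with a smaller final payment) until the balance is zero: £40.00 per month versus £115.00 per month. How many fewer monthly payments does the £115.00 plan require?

Monthly rate r = 11.8%/12 = 0.983333% = 0.00983333.
At £40.00/mo: n = ⌈−ln(1 − rB₀/P)/ln(1+r)⌉ = 49 payments (last £16.74); total interest = total paid − £1,535.00 = £401.74.
At £115.00/mo: 15 payments (last £43.73); total interest £118.73.
Payments saved = 49 − 15 = 34.

34 fewer payments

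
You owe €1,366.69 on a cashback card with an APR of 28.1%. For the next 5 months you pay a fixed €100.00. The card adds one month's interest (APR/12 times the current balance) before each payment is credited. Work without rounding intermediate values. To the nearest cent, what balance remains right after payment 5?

Monthly rate r = 28.1%/12 = 2.34167% = 0.0234167.
Each month: B ← B·(1+r) − €100.00.
Month 1: interest €32.00; balance after payment €1,298.69.
Month 2: interest €30.41; balance after payment €1,229.10.
Month 3: interest €28.78; balance after payment €1,157.89.
Month 4: interest €27.11; balance after payment €1,085.00.
Month 5: interest €25.41; balance after payment €1,010.41.

€1,010.41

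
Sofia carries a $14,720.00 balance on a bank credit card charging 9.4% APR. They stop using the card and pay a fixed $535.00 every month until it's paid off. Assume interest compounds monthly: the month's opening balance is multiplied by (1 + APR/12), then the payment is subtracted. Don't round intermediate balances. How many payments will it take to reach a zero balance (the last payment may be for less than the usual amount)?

Monthly rate r = 9.4%/12 = 0.783333% = 0.00783333.
Recurrence: B ← B·(1+r) − $535.00.
Month 1: interest $115.31; balance after payment $14,300.31.
Month 2: interest $112.02; balance after payment $13,877.33.
Closed form: n = −ln(1 − rB₀/P)/ln(1+r) = −ln(0.78447)/ln(1.00783) ≈ 31.110, so the balance reaches zero during payment 32.

32 payments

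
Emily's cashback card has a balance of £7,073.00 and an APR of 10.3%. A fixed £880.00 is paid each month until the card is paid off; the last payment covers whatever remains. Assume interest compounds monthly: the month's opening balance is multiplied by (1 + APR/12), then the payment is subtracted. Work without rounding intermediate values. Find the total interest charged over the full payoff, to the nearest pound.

Monthly rate r = 10.3%/12 = 0.858333% = 0.00858333.
Payoff takes n = ⌈−ln(1 − rB₀/P)/ln(1+r)⌉ = ⌈8.364⌉ = 9 payments; the last is £321.09.
Total paid = 8·£880.00 + £321.09 = £7,361.09.
Total interest = total paid − principal = £7,361.09 − £7,073.00 = £288.09.

£288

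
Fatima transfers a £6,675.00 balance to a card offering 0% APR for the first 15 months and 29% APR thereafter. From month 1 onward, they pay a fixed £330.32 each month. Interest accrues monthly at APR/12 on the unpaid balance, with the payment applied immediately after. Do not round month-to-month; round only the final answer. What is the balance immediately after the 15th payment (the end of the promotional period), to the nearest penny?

Promo months 1–15 at r₀ = 0%/12 = 0; months 16+ at r₁ = 29%/12 = 0.0241667.
After month 15 (no interest yet): B = £6,675.00 − 15·£330.32 = £1,720.20.

£1,720.20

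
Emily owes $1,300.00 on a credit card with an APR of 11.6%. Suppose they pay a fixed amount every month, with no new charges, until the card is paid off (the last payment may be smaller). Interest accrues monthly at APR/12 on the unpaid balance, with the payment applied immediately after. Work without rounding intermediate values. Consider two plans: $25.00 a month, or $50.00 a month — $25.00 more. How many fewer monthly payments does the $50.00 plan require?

Monthly rate r = 11.6%/12 = 0.966667% = 0.00966667.
At $25.00/mo: n = ⌈−ln(1 − rB₀/P)/ln(1+r)⌉ = 73 payments (last $15.20); total interest = total paid − $1,300.00 = $515.20.
At $50.00/mo: 31 payments (last $4.46); total interest $204.46.
Payments saved = 73 − 31 = 42.

42 fewer payments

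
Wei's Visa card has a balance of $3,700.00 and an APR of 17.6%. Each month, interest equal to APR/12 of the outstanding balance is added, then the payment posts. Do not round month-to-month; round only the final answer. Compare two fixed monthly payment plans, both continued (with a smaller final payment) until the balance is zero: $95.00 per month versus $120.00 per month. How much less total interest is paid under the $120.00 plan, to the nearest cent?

$564.63

Monthly rate r = 17.6%/12 = 1.46667% = 0.0146667.
At $95.00/mo: n = ⌈−ln(1 − rB₀/P)/ln(1+r)⌉ = 59 payments (last $15.37); total interest = total paid − $3,700.00 = $1,825.37.
At $120.00/mo: 42 payments (last $40.74); total interest $1,260.74.
Interest saved = $1,825.37 − $1,260.74 = $564.63.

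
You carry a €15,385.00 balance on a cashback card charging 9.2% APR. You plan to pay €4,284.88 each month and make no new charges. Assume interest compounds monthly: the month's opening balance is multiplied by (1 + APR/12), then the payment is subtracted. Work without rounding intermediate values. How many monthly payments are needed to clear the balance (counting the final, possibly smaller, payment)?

4 payments

Monthly rate r = 9.2%/12 = 0.766667% = 0.00766667.
Recurrence: B ← B·(1+r) − €4,284.88.
Month 1: interest €117.95; balance after payment €11,218.07.
Month 2: interest €86.01; balance after payment €7,019.20.
Month 3: interest €53.81; balance after payment €2,788.13.
Month 4: interest €21.38; balance after payment €0.00.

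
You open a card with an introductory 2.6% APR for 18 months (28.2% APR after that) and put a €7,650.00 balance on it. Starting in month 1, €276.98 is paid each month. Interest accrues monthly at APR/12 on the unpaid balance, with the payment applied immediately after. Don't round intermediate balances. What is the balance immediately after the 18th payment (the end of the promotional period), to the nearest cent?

Promo months 1–18 at r₀ = 2.6%/12 = 0.00216667; months 19+ at r₁ = 28.2%/12 = 0.0235.
After month 18: iterate B ← B·(1+r₀) − €276.98 for 18 months → €2,875.38.

€2,875.38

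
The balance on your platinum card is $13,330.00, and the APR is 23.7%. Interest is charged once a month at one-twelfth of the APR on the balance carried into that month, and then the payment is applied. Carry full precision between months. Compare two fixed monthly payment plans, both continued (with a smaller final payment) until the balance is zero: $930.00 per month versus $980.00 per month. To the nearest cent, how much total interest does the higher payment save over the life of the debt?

$148.76

Monthly rate r = 23.7%/12 = 1.975% = 0.01975.
At $930.00/mo: n = ⌈−ln(1 − rB₀/P)/ln(1+r)⌉ = 18 payments (last $15.28); total interest = total paid − $13,330.00 = $2,495.28.
At $980.00/mo: 16 payments (last $976.52); total interest $2,346.52.
Interest saved = $2,495.28 − $2,346.52 = $148.76.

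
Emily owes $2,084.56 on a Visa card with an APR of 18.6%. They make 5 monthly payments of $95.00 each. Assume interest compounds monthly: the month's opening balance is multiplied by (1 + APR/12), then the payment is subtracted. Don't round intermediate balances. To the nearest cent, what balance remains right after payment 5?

Monthly rate r = 18.6%/12 = 1.55% = 0.0155.
Each month: B ← B·(1+r) − $95.00.
Month 1: interest $32.31; balance after payment $2,021.87.
Month 2: interest $31.34; balance after payment $1,958.21.
Month 3: interest $30.35; balance after payment $1,893.56.
Month 4: interest $29.35; balance after payment $1,827.91.
Month 5: interest $28.33; balance after payment $1,761.24.

$1,761.24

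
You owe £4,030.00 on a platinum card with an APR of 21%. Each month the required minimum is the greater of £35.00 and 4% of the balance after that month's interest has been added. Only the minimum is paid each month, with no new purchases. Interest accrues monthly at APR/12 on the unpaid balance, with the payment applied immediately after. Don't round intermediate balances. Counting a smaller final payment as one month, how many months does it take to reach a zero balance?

99 months

Monthly rate r = 21%/12 = 1.75% = 0.0175.
While 4% of the post-interest balance exceeds £35.00, each month B ← (B·(1+r))·(1 − 0.04), i.e. B shrinks by the factor (1+r)·0.96 = 0.9768.
This holds for months 1–66. Entering month 67 the balance is £856.01; 4% of the post-interest balance is now below £35.00, so the flat £35.00 minimum applies from here.
From month 67 a fixed £35.00 at rate r clears £856.01 in 33 more payments. Total: 66 + 33 = 99 months.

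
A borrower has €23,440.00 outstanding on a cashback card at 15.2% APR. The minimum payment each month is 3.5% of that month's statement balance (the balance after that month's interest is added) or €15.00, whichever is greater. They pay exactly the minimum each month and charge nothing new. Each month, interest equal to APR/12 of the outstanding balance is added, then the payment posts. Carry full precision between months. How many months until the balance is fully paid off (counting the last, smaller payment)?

210 months

Monthly rate r = 15.2%/12 = 1.26667% = 0.0126667.
While 3.5% of the post-interest balance exceeds €15.00, each month B ← (B·(1+r))·(1 − 0.035), i.e. B shrinks by the factor (1+r)·0.965 = 0.97722.
This holds for months 1–175. Entering month 176 the balance is €415.79; 3.5% of the post-interest balance is now below €15.00, so the flat €15.00 minimum applies from here.
From month 176 a fixed €15.00 at rate r clears €415.79 in 35 more payments. Total: 175 + 35 = 210 months.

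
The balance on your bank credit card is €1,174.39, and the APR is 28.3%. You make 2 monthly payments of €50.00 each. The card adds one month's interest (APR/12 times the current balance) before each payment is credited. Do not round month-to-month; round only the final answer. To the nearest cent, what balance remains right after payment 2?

€1,129.26

Monthly rate r = 28.3%/12 = 2.35833% = 0.0235833.
Each month: B ← B·(1+r) − €50.00.
Month 1: interest €27.70; balance after payment €1,152.09.
Month 2: interest €27.17; balance after payment €1,129.26.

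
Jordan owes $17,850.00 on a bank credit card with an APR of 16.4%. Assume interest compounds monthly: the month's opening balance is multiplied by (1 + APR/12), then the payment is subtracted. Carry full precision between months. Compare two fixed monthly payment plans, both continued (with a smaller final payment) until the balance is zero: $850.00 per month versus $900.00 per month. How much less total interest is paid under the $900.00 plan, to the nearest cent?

Monthly rate r = 16.4%/12 = 1.36667% = 0.0136667.
At $850.00/mo: n = ⌈−ln(1 − rB₀/P)/ln(1+r)⌉ = 25 payments (last $782.85); total interest = total paid − $17,850.00 = $3,332.85.
At $900.00/mo: 24 payments (last $263.36); total interest $3,113.36.
Interest saved = $3,332.85 − $3,113.36 = $219.49.

$219.49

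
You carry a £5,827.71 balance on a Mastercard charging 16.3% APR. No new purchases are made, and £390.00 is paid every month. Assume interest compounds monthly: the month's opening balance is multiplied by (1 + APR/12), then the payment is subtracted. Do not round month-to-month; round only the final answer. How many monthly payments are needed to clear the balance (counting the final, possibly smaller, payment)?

17 months

Monthly rate r = 16.3%/12 = 1.35833% = 0.0135833.
Recurrence: B ← B·(1+r) − £390.00.
Month 1: interest £79.16; balance after payment £5,516.87.
Month 2: interest £74.94; balance after payment £5,201.81.
Closed form: n = −ln(1 − rB₀/P)/ln(1+r) = −ln(0.79703)/ln(1.01358) ≈ 16.815, so the balance reaches zero during payment 17.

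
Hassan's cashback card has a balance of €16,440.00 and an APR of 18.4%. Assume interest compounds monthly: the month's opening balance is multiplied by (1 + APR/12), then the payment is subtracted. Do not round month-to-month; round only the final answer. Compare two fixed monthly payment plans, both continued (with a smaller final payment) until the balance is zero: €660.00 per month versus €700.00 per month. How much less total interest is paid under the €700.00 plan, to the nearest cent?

€331.55

Monthly rate r = 18.4%/12 = 1.53333% = 0.0153333.
At €660.00/mo: n = ⌈−ln(1 − rB₀/P)/ln(1+r)⌉ = 32 payments (last €410.74); total interest = total paid − €16,440.00 = €4,430.74.
At €700.00/mo: 30 payments (last €239.19); total interest €4,099.19.
Interest saved = €4,430.74 − €4,099.19 = €331.55.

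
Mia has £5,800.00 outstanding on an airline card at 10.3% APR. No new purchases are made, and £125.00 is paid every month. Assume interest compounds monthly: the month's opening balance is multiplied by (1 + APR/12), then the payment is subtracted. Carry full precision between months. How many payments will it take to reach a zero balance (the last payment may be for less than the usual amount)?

Monthly rate r = 10.3%/12 = 0.858333% = 0.00858333.
Recurrence: B ← B·(1+r) − £125.00.
Month 1: interest £49.78; balance after payment £5,724.78.
Month 2: interest £49.14; balance after payment £5,648.92.
Closed form: n = −ln(1 − rB₀/P)/ln(1+r) = −ln(0.60173)/ln(1.00858) ≈ 59.431, so the balance reaches zero during payment 60.

60 payments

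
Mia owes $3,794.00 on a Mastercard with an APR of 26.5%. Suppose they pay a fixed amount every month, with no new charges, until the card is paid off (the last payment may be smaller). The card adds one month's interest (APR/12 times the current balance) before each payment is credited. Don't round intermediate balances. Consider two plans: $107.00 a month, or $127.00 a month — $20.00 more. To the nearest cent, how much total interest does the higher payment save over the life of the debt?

Monthly rate r = 26.5%/12 = 2.20833% = 0.0220833.
At $107.00/mo: n = ⌈−ln(1 − rB₀/P)/ln(1+r)⌉ = 70 payments (last $102.07); total interest = total paid − $3,794.00 = $3,691.07.
At $127.00/mo: 50 payments (last $44.92); total interest $2,473.92.
Interest saved = $3,691.07 − $2,473.92 = $1,217.15.

$1,217.15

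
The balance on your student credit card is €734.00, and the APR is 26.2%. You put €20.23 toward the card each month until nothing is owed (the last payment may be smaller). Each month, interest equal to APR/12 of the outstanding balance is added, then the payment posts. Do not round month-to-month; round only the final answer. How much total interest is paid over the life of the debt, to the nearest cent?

Monthly rate r = 26.2%/12 = 2.18333% = 0.0218333.
Payoff takes n = ⌈−ln(1 − rB₀/P)/ln(1+r)⌉ = ⌈72.739⌉ = 73 payments; the last is €15.00.
Total paid = 72·€20.23 + €15.00 = €1,471.56.
Total interest = total paid − principal = €1,471.56 − €734.00 = €737.56.

€737.56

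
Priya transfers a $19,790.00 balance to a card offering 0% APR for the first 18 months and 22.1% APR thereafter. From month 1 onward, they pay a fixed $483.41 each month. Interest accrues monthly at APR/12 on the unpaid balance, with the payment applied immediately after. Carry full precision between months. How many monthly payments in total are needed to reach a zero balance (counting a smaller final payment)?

Promo months 1–18 at r₀ = 0%/12 = 0; months 19+ at r₁ = 22.1%/12 = 0.0184167.
After month 18 (no interest yet): B = $19,790.00 − 18·$483.41 = $11,088.62.
Then at r₁ with $483.41/mo: n₂ = −ln(1 − r₁·B/P)/ln(1+r₁) ≈ 30.08 → 31 more payments.

49 months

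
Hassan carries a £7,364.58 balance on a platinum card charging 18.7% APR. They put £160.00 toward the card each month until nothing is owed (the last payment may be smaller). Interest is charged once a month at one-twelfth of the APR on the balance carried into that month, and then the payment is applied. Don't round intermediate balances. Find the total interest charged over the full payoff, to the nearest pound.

Monthly rate r = 18.7%/12 = 1.55833% = 0.0155833.
Payoff takes n = ⌈−ln(1 − rB₀/P)/ln(1+r)⌉ = ⌈81.697⌉ = 82 payments; the last is £111.81.
Total paid = 81·£160.00 + £111.81 = £13,071.81.
Total interest = total paid − principal = £13,071.81 − £7,364.58 = £5,707.23.

£5,707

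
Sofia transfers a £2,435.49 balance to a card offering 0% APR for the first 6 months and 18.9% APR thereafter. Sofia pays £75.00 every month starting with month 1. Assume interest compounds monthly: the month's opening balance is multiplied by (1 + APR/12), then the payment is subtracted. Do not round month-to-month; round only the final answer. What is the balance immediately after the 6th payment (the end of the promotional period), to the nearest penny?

Promo months 1–6 at r₀ = 0%/12 = 0; months 7+ at r₁ = 18.9%/12 = 0.01575.
After month 6 (no interest yet): B = £2,435.49 − 6·£75.00 = £1,985.49.

£1,985.49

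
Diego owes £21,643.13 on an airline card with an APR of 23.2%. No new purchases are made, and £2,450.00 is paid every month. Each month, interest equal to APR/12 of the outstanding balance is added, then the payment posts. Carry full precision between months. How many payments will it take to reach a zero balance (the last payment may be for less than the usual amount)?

Monthly rate r = 23.2%/12 = 1.93333% = 0.0193333.
Recurrence: B ← B·(1+r) − £2,450.00.
Month 1: interest £418.43; balance after payment £19,611.56.
Month 2: interest £379.16; balance after payment £17,540.72.
Closed form: n = −ln(1 − rB₀/P)/ln(1+r) = −ln(0.82921)/ln(1.01933) ≈ 9.780, so the balance reaches zero during payment 10.

10 months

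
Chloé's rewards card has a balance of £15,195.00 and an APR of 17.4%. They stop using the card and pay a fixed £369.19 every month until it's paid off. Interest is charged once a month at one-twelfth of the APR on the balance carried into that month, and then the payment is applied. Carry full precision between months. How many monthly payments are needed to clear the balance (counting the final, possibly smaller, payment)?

Monthly rate r = 17.4%/12 = 1.45% = 0.0145.
Recurrence: B ← B·(1+r) − £369.19.
Month 1: interest £220.33; balance after payment £15,046.14.
Month 2: interest £218.17; balance after payment £14,895.12.
Closed form: n = −ln(1 − rB₀/P)/ln(1+r) = −ln(0.40321)/ln(1.0145) ≈ 63.094, so the balance reaches zero during payment 64.

64 payments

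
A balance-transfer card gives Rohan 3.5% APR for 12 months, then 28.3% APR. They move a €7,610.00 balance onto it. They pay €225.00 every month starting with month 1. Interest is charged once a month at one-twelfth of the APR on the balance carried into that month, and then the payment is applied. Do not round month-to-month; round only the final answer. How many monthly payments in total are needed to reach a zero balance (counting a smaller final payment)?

Promo months 1–12 at r₀ = 3.5%/12 = 0.00291667; months 13+ at r₁ = 28.3%/12 = 0.0235833.
After month 12: iterate B ← B·(1+r₀) − €225.00 for 12 months → €5,136.93.
Then at r₁ with €225.00/mo: n₂ = −ln(1 − r₁·B/P)/ln(1+r₁) ≈ 33.17 → 34 more payments.

46 payments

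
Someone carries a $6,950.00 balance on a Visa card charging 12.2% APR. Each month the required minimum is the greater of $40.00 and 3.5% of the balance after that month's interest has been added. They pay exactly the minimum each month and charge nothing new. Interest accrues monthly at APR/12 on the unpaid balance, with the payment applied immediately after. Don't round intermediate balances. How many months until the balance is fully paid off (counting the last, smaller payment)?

105 months

Monthly rate r = 12.2%/12 = 1.01667% = 0.0101667.
While 3.5% of the post-interest balance exceeds $40.00, each month B ← (B·(1+r))·(1 − 0.035), i.e. B shrinks by the factor (1+r)·0.965 = 0.97481.
This holds for months 1–72. Entering month 73 the balance is $1,107.26; 3.5% of the post-interest balance is now below $40.00, so the flat $40.00 minimum applies from here.
From month 73 a fixed $40.00 at rate r clears $1,107.26 in 33 more payments. Total: 72 + 33 = 105 months.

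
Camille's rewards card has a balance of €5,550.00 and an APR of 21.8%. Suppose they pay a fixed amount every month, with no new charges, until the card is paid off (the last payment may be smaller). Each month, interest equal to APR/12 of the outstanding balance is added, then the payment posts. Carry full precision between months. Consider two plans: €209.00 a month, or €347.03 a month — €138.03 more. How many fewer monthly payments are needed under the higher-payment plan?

17 fewer payments

Monthly rate r = 21.8%/12 = 1.81667% = 0.0181667.
At €209.00/mo: n = ⌈−ln(1 − rB₀/P)/ln(1+r)⌉ = 37 payments (last €121.81); total interest = total paid − €5,550.00 = €2,095.81.
At €347.03/mo: 20 payments (last €22.90); total interest €1,066.47.
Payments saved = 37 − 20 = 17.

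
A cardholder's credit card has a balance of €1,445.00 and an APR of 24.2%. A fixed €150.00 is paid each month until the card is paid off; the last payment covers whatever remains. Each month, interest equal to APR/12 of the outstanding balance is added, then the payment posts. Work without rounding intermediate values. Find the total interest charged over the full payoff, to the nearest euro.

€178

Monthly rate r = 24.2%/12 = 2.01667% = 0.0201667.
Payoff takes n = ⌈−ln(1 − rB₀/P)/ln(1+r)⌉ = ⌈10.819⌉ = 11 payments; the last is €123.05.
Total paid = 10·€150.00 + €123.05 = €1,623.05.
Total interest = total paid − principal = €1,623.05 − €1,445.00 = €178.05.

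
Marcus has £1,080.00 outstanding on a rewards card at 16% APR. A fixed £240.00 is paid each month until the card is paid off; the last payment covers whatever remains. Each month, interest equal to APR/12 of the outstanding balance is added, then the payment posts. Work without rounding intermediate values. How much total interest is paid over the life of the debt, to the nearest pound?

Monthly rate r = 16%/12 = 1.33333% = 0.0133333.
Payoff takes n = ⌈−ln(1 − rB₀/P)/ln(1+r)⌉ = ⌈4.672⌉ = 5 payments; the last is £161.52.
Total paid = 4·£240.00 + £161.52 = £1,121.52.
Total interest = total paid − principal = £1,121.52 − £1,080.00 = £41.52.

£42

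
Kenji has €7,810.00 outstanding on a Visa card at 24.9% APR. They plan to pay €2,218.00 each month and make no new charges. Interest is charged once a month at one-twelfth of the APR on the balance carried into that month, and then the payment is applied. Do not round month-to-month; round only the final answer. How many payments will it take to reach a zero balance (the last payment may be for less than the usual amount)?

4 months

Monthly rate r = 24.9%/12 = 2.075% = 0.02075.
Recurrence: B ← B·(1+r) − €2,218.00.
Month 1: interest €162.06; balance after payment €5,754.06.
Month 2: interest €119.40; balance after payment €3,655.45.
Month 3: interest €75.85; balance after payment €1,513.30.
Month 4: interest €31.40; balance after payment €0.00.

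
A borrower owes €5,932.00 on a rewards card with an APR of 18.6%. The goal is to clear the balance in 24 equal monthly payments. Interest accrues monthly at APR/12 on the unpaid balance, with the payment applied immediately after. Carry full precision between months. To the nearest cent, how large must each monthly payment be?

Monthly rate r = 18.6%/12 = 1.55% = 0.0155.
Level-payment amortization: P = B₀·r / (1 − (1+r)^(−n)) = 5932.00·0.0155 / (1 − 1.0155^(−24)).
Denominator 1 − (1+r)^(−24) = 0.308675841.
P = 91.946 / 0.308675841 ≈ 297.87.

€297.87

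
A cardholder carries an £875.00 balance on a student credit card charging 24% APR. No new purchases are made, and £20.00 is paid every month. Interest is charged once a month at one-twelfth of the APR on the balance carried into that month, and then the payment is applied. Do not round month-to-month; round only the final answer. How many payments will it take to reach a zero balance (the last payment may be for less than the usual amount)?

106 payments

Monthly rate r = 24%/12 = 2% = 0.02.
Recurrence: B ← B·(1+r) − £20.00.
Month 1: interest £17.50; balance after payment £872.50.
Month 2: interest £17.45; balance after payment £869.95.
Closed form: n = −ln(1 − rB₀/P)/ln(1+r) = −ln(0.125)/ln(1.02) ≈ 105.008, so the balance reaches zero during payment 106.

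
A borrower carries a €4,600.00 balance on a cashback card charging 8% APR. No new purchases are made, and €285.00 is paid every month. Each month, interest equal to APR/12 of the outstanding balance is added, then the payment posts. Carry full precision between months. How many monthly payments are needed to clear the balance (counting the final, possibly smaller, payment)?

Monthly rate r = 8%/12 = 0.666667% = 0.00666667.
Recurrence: B ← B·(1+r) − €285.00.
Month 1: interest €30.67; balance after payment €4,345.67.
Month 2: interest €28.97; balance after payment €4,089.64.
Closed form: n = −ln(1 − rB₀/P)/ln(1+r) = −ln(0.8924)/ln(1.00667) ≈ 17.133, so the balance reaches zero during payment 18.

18 payments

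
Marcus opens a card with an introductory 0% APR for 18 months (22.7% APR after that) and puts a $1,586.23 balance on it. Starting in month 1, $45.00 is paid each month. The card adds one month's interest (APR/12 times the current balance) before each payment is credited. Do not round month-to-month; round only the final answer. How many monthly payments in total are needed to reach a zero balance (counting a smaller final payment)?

40 months

Promo months 1–18 at r₀ = 0%/12 = 0; months 19+ at r₁ = 22.7%/12 = 0.0189167.
After month 18 (no interest yet): B = $1,586.23 − 18·$45.00 = $776.23.
Then at r₁ with $45.00/mo: n₂ = −ln(1 − r₁·B/P)/ln(1+r₁) ≈ 21.08 → 22 more payments.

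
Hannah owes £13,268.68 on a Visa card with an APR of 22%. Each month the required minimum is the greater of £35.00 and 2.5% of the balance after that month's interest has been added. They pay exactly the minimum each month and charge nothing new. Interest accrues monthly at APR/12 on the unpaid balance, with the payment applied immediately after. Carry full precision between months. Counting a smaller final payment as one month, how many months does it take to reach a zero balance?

Monthly rate r = 22%/12 = 1.83333% = 0.0183333.
While 2.5% of the post-interest balance exceeds £35.00, each month B ← (B·(1+r))·(1 − 0.025), i.e. B shrinks by the factor (1+r)·0.975 = 0.99287.
This holds for months 1–318. Entering month 319 the balance is £1,365.53; 2.5% of the post-interest balance is now below £35.00, so the flat £35.00 minimum applies from here.
From month 319 a fixed £35.00 at rate r clears £1,365.53 in 70 more payments. Total: 318 + 70 = 388 months.

388 months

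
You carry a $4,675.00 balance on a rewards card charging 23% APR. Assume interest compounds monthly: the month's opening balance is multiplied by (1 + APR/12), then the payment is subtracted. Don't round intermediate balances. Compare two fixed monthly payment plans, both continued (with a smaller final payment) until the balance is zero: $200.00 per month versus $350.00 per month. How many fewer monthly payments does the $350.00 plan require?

16 fewer payments

Monthly rate r = 23%/12 = 1.91667% = 0.0191667.
At $200.00/mo: n = ⌈−ln(1 − rB₀/P)/ln(1+r)⌉ = 32 payments (last $60.45); total interest = total paid − $4,675.00 = $1,585.45.
At $350.00/mo: 16 payments (last $202.69); total interest $777.69.
Payments saved = 32 − 16 = 16.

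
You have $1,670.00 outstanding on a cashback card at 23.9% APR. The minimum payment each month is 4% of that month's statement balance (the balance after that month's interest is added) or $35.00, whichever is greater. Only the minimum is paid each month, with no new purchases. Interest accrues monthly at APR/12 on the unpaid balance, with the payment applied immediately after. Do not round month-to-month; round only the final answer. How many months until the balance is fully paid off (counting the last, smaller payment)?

66 months

Monthly rate r = 23.9%/12 = 1.99167% = 0.0199167.
While 4% of the post-interest balance exceeds $35.00, each month B ← (B·(1+r))·(1 − 0.04), i.e. B shrinks by the factor (1+r)·0.96 = 0.97912.
This holds for months 1–32. Entering month 33 the balance is $850.09; 4% of the post-interest balance is now below $35.00, so the flat $35.00 minimum applies from here.
From month 33 a fixed $35.00 at rate r clears $850.09 in 34 more payments. Total: 32 + 34 = 66 months.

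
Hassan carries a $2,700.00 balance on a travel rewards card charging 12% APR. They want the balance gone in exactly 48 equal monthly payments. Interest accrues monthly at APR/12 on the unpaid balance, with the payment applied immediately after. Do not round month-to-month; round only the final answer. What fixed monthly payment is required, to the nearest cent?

Monthly rate r = 12%/12 = 1% = 0.01.
Level-payment amortization: P = B₀·r / (1 − (1+r)^(−n)) = 2700.00·0.01 / (1 − 1.01^(−48)).
Denominator 1 − (1+r)^(−48) = 0.379739595.
P = 27 / 0.379739595 ≈ 71.10.

$71.10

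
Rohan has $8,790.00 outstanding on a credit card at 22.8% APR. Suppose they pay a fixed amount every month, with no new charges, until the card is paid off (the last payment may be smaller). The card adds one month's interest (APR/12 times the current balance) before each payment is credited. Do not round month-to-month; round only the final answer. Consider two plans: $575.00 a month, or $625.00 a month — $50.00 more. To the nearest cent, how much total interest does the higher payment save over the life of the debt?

$157.98

Monthly rate r = 22.8%/12 = 1.9% = 0.019.
At $575.00/mo: n = ⌈−ln(1 − rB₀/P)/ln(1+r)⌉ = 19 payments (last $133.42); total interest = total paid − $8,790.00 = $1,693.42.
At $625.00/mo: 17 payments (last $325.44); total interest $1,535.44.
Interest saved = $1,693.42 − $1,535.44 = $157.98.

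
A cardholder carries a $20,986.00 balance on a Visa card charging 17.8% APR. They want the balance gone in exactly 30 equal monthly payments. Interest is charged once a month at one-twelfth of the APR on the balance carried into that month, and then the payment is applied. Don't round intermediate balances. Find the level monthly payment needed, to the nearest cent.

Monthly rate r = 17.8%/12 = 1.48333% = 0.0148333.
Level-payment amortization: P = B₀·r / (1 − (1+r)^(−n)) = 20986.00·0.0148333 / (1 − 1.01483^(−30)).
Denominator 1 − (1+r)^(−30) = 0.357077996.
P = 311.292 / 0.357077996 ≈ 871.78.

$871.78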